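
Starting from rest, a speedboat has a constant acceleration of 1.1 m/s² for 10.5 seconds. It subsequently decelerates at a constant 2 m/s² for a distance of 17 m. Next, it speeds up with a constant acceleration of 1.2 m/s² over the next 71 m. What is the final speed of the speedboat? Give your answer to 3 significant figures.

15.4 m/s

Phase 1 (accelerating): v₀ = 0 m/s, a = 1.1 m/s².
v = v₀ + at = 0 + (1.1)(10.5) = 11.6 m/s
Δx = v₀t + ½at² = 0·10.5 + 0.5·1.1·10.5² = 60.6 m

Phase 2 (decelerating): v₀ = 11.6 m/s, a = -2 m/s².
v² = v₀² + 2aΔx = 11.6² + 2·-2·17 = 65.4 → v = 8.09 m/s
t = (v − v₀)/a = (8.09 − 11.6)/-2 = 1.73 s

Phase 3 (accelerating): v₀ = 8.09 m/s, a = 1.2 m/s².
v² = v₀² + 2aΔx = 8.09² + 2·1.2·71 = 236 → v = 15.4 m/s
t = (v − v₀)/a = (15.4 − 8.09)/1.2 = 6.06 s
Final speed = 15.4 m/s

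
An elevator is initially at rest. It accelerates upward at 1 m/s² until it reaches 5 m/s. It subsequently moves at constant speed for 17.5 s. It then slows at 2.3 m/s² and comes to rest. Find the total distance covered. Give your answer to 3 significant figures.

105 m

Phase 1 (accelerating): v₀ = 0 m/s, a = 1 m/s².
v = v₀ + at → t = (5 − 0) / 1 = 5.00 s
v² = v₀² + 2aΔx → Δx = (5² − 0²)/(2·1) = 12.5 m

Phase 2 (constant speed): v₀ = 5.00 m/s, a = 0 m/s².
v = v₀ + at = 5.00 + (0)(17.5) = 5.00 m/s
Δx = v₀t + ½at² = 5.00·17.5 + 0.5·0·17.5² = 87.5 m

Phase 3 (decelerating): v₀ = 5.00 m/s, a = -2.3 m/s².
v = v₀ + at → t = (0 − 5.00) / -2.3 = 2.17 s
v² = v₀² + 2aΔx → Δx = (0² − 5.00²)/(2·-2.3) = 5.43 m
Total distance = 12.5 + 87.5 + 5.43 = 105 m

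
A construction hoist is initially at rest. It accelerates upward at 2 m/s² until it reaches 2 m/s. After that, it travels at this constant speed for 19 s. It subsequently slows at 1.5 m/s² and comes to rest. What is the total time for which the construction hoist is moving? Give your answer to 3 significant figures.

21.3 s

Phase 1 (accelerating): v₀ = 0 m/s, a = 2 m/s².
v = v₀ + at → t = (2 − 0) / 2 = 1.00 s
v² = v₀² + 2aΔx → Δx = (2² − 0²)/(2·2) = 1.00 m

Phase 2 (constant speed): v₀ = 2.00 m/s, a = 0 m/s².
v = v₀ + at = 2.00 + (0)(19) = 2.00 m/s
Δx = v₀t + ½at² = 2.00·19 + 0.5·0·19² = 38.0 m

Phase 3 (decelerating): v₀ = 2.00 m/s, a = -1.5 m/s².
v = v₀ + at → t = (0 − 2.00) / -1.5 = 1.33 s
v² = v₀² + 2aΔx → Δx = (0² − 2.00²)/(2·-1.5) = 1.33 m
Total time = 1.00 + 19.0 + 1.33 = 21.3 s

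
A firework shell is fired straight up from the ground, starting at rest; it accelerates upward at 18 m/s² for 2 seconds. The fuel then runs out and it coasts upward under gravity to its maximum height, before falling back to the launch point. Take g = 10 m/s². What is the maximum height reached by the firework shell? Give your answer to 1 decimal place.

Phase 1 (powered ascent): v₀ = 0 m/s, a = 18 m/s².
v = v₀ + at = 0 + (18)(2) = 36.0 m/s
Δx = v₀t + ½at² = 0·2 + 0.5·18·2² = 36.0 m

Phase 2 (coasting upward): v₀ = 36.0 m/s, a = -10 m/s².
v = v₀ + at → t = (0 − 36.0) / -10 = 3.60 s
v² = v₀² + 2aΔx → Δx = (0² − 36.0²)/(2·-10) = 64.8 m
Maximum height = 36.0 + 64.8 = 101 m

100.8 m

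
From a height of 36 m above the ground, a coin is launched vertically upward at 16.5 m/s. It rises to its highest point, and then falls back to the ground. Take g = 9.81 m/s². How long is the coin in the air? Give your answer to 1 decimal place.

Phase 1 (rising): v₀ = 16.5 m/s, a = -9.81 m/s².
v = v₀ + at → t = (0 − 16.5) / -9.81 = 1.68 s
v² = v₀² + 2aΔx → Δx = (0² − 16.5²)/(2·-9.81) = 13.9 m

Phase 2 (falling): v₀ = 0 m/s, a = -9.81 m/s².
Falls 49.9 m from rest: t = √(2·49.9/9.81) = 3.19 s; v = g·t = 31.3 m/s.
Total time = 1.68 + 3.19 = 4.87 s

4.9 s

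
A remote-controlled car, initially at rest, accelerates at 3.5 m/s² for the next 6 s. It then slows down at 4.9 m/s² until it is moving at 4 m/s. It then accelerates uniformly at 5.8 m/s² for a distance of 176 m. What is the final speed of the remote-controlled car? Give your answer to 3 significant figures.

45.4 m/s

Phase 1 (accelerating): v₀ = 0 m/s, a = 3.5 m/s².
v = v₀ + at = 0 + (3.5)(6) = 21.0 m/s
Δx = v₀t + ½at² = 0·6 + 0.5·3.5·6² = 63.0 m

Phase 2 (decelerating): v₀ = 21.0 m/s, a = -4.9 m/s².
v = v₀ + at → t = (4 − 21.0) / -4.9 = 3.47 s
v² = v₀² + 2aΔx → Δx = (4² − 21.0²)/(2·-4.9) = 43.4 m

Phase 3 (accelerating): v₀ = 4.00 m/s, a = 5.8 m/s².
v² = v₀² + 2aΔx = 4.00² + 2·5.8·176 = 2060 → v = 45.4 m/s
t = (v − v₀)/a = (45.4 − 4.00)/5.8 = 7.13 s
Final speed = 45.4 m/s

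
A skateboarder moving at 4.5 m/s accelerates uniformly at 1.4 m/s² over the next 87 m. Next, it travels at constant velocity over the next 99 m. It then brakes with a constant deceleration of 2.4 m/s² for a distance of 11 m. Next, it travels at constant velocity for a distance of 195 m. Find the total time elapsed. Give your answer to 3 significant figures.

Phase 1 (accelerating): v₀ = 4.50 m/s, a = 1.4 m/s².
v² = v₀² + 2aΔx = 4.50² + 2·1.4·87 = 264 → v = 16.2 m/s
t = (v − v₀)/a = (16.2 − 4.50)/1.4 = 8.39 s

Phase 2 (constant speed): v₀ = 16.2 m/s, a = 0 m/s².
Constant speed: t = d/v = 99/16.2 = 6.09 s

Phase 3 (decelerating): v₀ = 16.2 m/s, a = -2.4 m/s².
v² = v₀² + 2aΔx = 16.2² + 2·-2.4·11 = 211 → v = 14.5 m/s
t = (v − v₀)/a = (14.5 − 16.2)/-2.4 = 0.715 s

Phase 4 (constant speed): v₀ = 14.5 m/s, a = 0 m/s².
Constant speed: t = d/v = 195/14.5 = 13.4 s
Total time = 8.39 + 6.09 + 0.715 + 13.4 = 28.6 s

28.6 s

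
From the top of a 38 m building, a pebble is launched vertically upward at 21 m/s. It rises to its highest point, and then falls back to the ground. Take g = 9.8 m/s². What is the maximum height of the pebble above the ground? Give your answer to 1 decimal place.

Phase 1 (rising): v₀ = 21.0 m/s, a = -9.8 m/s².
v = v₀ + at → t = (0 − 21.0) / -9.8 = 2.14 s
v² = v₀² + 2aΔx → Δx = (0² − 21.0²)/(2·-9.8) = 22.5 m
Maximum height = 38 + 22.5 = 60.5 m

60.5 m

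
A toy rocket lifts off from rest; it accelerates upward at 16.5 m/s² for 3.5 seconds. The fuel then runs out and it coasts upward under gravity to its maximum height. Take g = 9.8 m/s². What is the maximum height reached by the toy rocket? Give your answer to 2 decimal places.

271.22 m

Phase 1 (powered ascent): v₀ = 0 m/s, a = 16.5 m/s².
v = v₀ + at = 0 + (16.5)(3.5) = 57.8 m/s
Δx = v₀t + ½at² = 0·3.5 + 0.5·16.5·3.5² = 101 m

Phase 2 (coasting upward): v₀ = 57.8 m/s, a = -9.8 m/s².
v = v₀ + at → t = (0 − 57.8) / -9.8 = 5.89 s
v² = v₀² + 2aΔx → Δx = (0² − 57.8²)/(2·-9.8) = 170 m
Maximum height = 101 + 170 = 271 m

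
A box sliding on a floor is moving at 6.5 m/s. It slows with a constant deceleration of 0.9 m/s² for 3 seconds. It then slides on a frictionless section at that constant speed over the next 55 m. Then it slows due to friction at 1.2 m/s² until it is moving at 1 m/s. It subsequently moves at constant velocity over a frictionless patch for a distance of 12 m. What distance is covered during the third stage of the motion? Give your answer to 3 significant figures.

Phase 1 (decelerating): v₀ = 6.50 m/s, a = -0.9 m/s².
v = v₀ + at = 6.50 + (-0.9)(3) = 3.80 m/s
Δx = v₀t + ½at² = 6.50·3 + 0.5·-0.9·3² = 15.4 m

Phase 2 (constant speed): v₀ = 3.80 m/s, a = 0 m/s².
Constant speed: t = d/v = 55/3.80 = 14.5 s

Phase 3 (decelerating): v₀ = 3.80 m/s, a = -1.2 m/s².
v = v₀ + at → t = (1 − 3.80) / -1.2 = 2.33 s
v² = v₀² + 2aΔx → Δx = (1² − 3.80²)/(2·-1.2) = 5.60 m
Distance in phase 3 = 5.60 m

5.60 m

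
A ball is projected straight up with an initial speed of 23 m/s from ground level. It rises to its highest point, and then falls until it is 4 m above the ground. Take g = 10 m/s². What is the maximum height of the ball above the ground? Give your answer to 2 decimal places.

Phase 1 (rising): v₀ = 23.0 m/s, a = -10 m/s².
v = v₀ + at → t = (0 − 23.0) / -10 = 2.30 s
v² = v₀² + 2aΔx → Δx = (0² − 23.0²)/(2·-10) = 26.4 m
Maximum height = 26.4 m

26.45 m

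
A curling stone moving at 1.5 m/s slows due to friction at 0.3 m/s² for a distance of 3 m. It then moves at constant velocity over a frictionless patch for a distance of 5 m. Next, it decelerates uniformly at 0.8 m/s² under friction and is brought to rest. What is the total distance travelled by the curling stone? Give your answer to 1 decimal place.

8.3 m

Phase 1 (decelerating): v₀ = 1.50 m/s, a = -0.3 m/s².
v² = v₀² + 2aΔx = 1.50² + 2·-0.3·3 = 0.450 → v = 0.671 m/s
t = (v − v₀)/a = (0.671 − 1.50)/-0.3 = 2.76 s

Phase 2 (constant speed): v₀ = 0.671 m/s, a = 0 m/s².
Constant speed: t = d/v = 5/0.671 = 7.45 s

Phase 3 (decelerating): v₀ = 0.671 m/s, a = -0.8 m/s².
v = v₀ + at → t = (0 − 0.671) / -0.8 = 0.839 s
v² = v₀² + 2aΔx → Δx = (0² − 0.671²)/(2·-0.8) = 0.281 m
Total distance = 3.00 + 5.00 + 0.281 = 8.28 m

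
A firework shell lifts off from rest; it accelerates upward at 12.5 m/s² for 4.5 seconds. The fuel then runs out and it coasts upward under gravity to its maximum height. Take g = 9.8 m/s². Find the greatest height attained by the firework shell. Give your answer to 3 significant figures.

288 m

Phase 1 (powered ascent): v₀ = 0 m/s, a = 12.5 m/s².
v = v₀ + at = 0 + (12.5)(4.5) = 56.2 m/s
Δx = v₀t + ½at² = 0·4.5 + 0.5·12.5·4.5² = 127 m

Phase 2 (coasting upward): v₀ = 56.2 m/s, a = -9.8 m/s².
v = v₀ + at → t = (0 − 56.2) / -9.8 = 5.74 s
v² = v₀² + 2aΔx → Δx = (0² − 56.2²)/(2·-9.8) = 161 m
Maximum height = 127 + 161 = 288 m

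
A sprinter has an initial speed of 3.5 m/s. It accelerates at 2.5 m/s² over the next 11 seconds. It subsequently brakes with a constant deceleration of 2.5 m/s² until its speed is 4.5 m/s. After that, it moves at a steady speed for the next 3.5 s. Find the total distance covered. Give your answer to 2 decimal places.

Phase 1 (accelerating): v₀ = 3.50 m/s, a = 2.5 m/s².
v = v₀ + at = 3.50 + (2.5)(11) = 31.0 m/s
Δx = v₀t + ½at² = 3.50·11 + 0.5·2.5·11² = 190 m

Phase 2 (decelerating): v₀ = 31.0 m/s, a = -2.5 m/s².
v = v₀ + at → t = (4.5 − 31.0) / -2.5 = 10.6 s
v² = v₀² + 2aΔx → Δx = (4.5² − 31.0²)/(2·-2.5) = 188 m

Phase 3 (constant speed): v₀ = 4.50 m/s, a = 0 m/s².
v = v₀ + at = 4.50 + (0)(3.5) = 4.50 m/s
Δx = v₀t + ½at² = 4.50·3.5 + 0.5·0·3.5² = 15.8 m
Total distance = 190 + 188 + 15.8 = 394 m

393.65 m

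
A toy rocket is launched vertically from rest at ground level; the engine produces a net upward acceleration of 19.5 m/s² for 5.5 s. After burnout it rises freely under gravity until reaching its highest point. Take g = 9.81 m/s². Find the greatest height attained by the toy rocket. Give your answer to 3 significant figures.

881 m

Phase 1 (powered ascent): v₀ = 0 m/s, a = 19.5 m/s².
v = v₀ + at = 0 + (19.5)(5.5) = 107 m/s
Δx = v₀t + ½at² = 0·5.5 + 0.5·19.5·5.5² = 295 m

Phase 2 (coasting upward): v₀ = 107 m/s, a = -9.81 m/s².
v = v₀ + at → t = (0 − 107) / -9.81 = 10.9 s
v² = v₀² + 2aΔx → Δx = (0² − 107²)/(2·-9.81) = 586 m
Maximum height = 295 + 586 = 881 m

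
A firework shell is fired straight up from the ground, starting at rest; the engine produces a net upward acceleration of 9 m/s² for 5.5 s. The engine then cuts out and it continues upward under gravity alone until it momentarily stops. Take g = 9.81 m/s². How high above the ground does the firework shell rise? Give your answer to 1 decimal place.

Phase 1 (powered ascent): v₀ = 0 m/s, a = 9 m/s².
v = v₀ + at = 0 + (9)(5.5) = 49.5 m/s
Δx = v₀t + ½at² = 0·5.5 + 0.5·9·5.5² = 136 m

Phase 2 (coasting upward): v₀ = 49.5 m/s, a = -9.81 m/s².
v = v₀ + at → t = (0 − 49.5) / -9.81 = 5.05 s
v² = v₀² + 2aΔx → Δx = (0² − 49.5²)/(2·-9.81) = 125 m
Maximum height = 136 + 125 = 261 m

261.0 m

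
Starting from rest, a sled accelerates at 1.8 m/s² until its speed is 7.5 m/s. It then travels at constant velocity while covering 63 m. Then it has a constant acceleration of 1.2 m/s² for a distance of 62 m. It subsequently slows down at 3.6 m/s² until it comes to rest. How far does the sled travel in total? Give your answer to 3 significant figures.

169 m

Phase 1 (accelerating): v₀ = 0 m/s, a = 1.8 m/s².
v = v₀ + at → t = (7.5 − 0) / 1.8 = 4.17 s
v² = v₀² + 2aΔx → Δx = (7.5² − 0²)/(2·1.8) = 15.6 m

Phase 2 (constant speed): v₀ = 7.50 m/s, a = 0 m/s².
Constant speed: t = d/v = 63/7.50 = 8.40 s

Phase 3 (accelerating): v₀ = 7.50 m/s, a = 1.2 m/s².
v² = v₀² + 2aΔx = 7.50² + 2·1.2·62 = 205 → v = 14.3 m/s
t = (v − v₀)/a = (14.3 − 7.50)/1.2 = 5.68 s

Phase 4 (decelerating): v₀ = 14.3 m/s, a = -3.6 m/s².
v = v₀ + at → t = (0 − 14.3) / -3.6 = 3.98 s
v² = v₀² + 2aΔx → Δx = (0² − 14.3²)/(2·-3.6) = 28.5 m
Total distance = 15.6 + 63.0 + 62.0 + 28.5 = 169 m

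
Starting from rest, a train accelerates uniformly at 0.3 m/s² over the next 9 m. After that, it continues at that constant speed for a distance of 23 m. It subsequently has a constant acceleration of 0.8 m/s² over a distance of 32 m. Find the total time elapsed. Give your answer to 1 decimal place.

Phase 1 (accelerating): v₀ = 0 m/s, a = 0.3 m/s².
v² = v₀² + 2aΔx = 0² + 2·0.3·9 = 5.40 → v = 2.32 m/s
t = (v − v₀)/a = (2.32 − 0)/0.3 = 7.75 s

Phase 2 (constant speed): v₀ = 2.32 m/s, a = 0 m/s².
Constant speed: t = d/v = 23/2.32 = 9.90 s

Phase 3 (accelerating): v₀ = 2.32 m/s, a = 0.8 m/s².
v² = v₀² + 2aΔx = 2.32² + 2·0.8·32 = 56.6 → v = 7.52 m/s
t = (v − v₀)/a = (7.52 − 2.32)/0.8 = 6.50 s
Total time = 7.75 + 9.90 + 6.50 = 24.1 s

24.1 s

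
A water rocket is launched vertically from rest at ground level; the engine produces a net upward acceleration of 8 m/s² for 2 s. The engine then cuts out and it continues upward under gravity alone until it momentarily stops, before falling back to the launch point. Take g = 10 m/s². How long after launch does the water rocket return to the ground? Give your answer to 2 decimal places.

Phase 1 (powered ascent): v₀ = 0 m/s, a = 8 m/s².
v = v₀ + at = 0 + (8)(2) = 16.0 m/s
Δx = v₀t + ½at² = 0·2 + 0.5·8·2² = 16.0 m

Phase 2 (coasting upward): v₀ = 16.0 m/s, a = -10 m/s².
v = v₀ + at → t = (0 − 16.0) / -10 = 1.60 s
v² = v₀² + 2aΔx → Δx = (0² − 16.0²)/(2·-10) = 12.8 m

Phase 3 (free fall): v₀ = 0 m/s, a = -10 m/s².
Falls 28.8 m from rest: t = √(2·28.8/10) = 2.40 s; v = g·t = 24.0 m/s.
Total time = 2.00 + 1.60 + 2.40 = 6.00 s

6.00 s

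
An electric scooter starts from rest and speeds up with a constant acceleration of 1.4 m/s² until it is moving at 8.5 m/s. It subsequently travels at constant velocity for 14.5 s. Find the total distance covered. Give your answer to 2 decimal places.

149.05 m

Phase 1 (accelerating): v₀ = 0 m/s, a = 1.4 m/s².
v = v₀ + at → t = (8.5 − 0) / 1.4 = 6.07 s
v² = v₀² + 2aΔx → Δx = (8.5² − 0²)/(2·1.4) = 25.8 m

Phase 2 (constant speed): v₀ = 8.50 m/s, a = 0 m/s².
v = v₀ + at = 8.50 + (0)(14.5) = 8.50 m/s
Δx = v₀t + ½at² = 8.50·14.5 + 0.5·0·14.5² = 123 m
Total distance = 25.8 + 123 = 149 m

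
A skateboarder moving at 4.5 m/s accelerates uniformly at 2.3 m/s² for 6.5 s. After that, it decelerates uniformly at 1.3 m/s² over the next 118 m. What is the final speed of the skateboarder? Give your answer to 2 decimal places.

8.46 m/s

Phase 1 (accelerating): v₀ = 4.50 m/s, a = 2.3 m/s².
v = v₀ + at = 4.50 + (2.3)(6.5) = 19.4 m/s
Δx = v₀t + ½at² = 4.50·6.5 + 0.5·2.3·6.5² = 77.8 m

Phase 2 (decelerating): v₀ = 19.4 m/s, a = -1.3 m/s².
v² = v₀² + 2aΔx = 19.4² + 2·-1.3·118 = 71.5 → v = 8.46 m/s
t = (v − v₀)/a = (8.46 − 19.4)/-1.3 = 8.46 s
Final speed = 8.46 m/s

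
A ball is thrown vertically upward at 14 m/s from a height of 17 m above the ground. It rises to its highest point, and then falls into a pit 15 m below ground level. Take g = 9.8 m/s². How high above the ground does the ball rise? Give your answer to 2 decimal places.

27.00 m

Phase 1 (rising): v₀ = 14.0 m/s, a = -9.8 m/s².
v = v₀ + at → t = (0 − 14.0) / -9.8 = 1.43 s
v² = v₀² + 2aΔx → Δx = (0² − 14.0²)/(2·-9.8) = 10.0 m
Maximum height = 17 + 10.0 = 27.0 m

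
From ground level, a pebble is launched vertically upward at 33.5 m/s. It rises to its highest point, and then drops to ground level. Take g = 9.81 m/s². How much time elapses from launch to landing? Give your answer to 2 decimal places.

Phase 1 (rising): v₀ = 33.5 m/s, a = -9.81 m/s².
v = v₀ + at → t = (0 − 33.5) / -9.81 = 3.41 s
v² = v₀² + 2aΔx → Δx = (0² − 33.5²)/(2·-9.81) = 57.2 m

Phase 2 (falling): v₀ = 0 m/s, a = -9.81 m/s².
Falls 57.2 m from rest: t = √(2·57.2/9.81) = 3.41 s; v = g·t = 33.5 m/s.
Total time = 3.41 + 3.41 = 6.83 s

6.83 s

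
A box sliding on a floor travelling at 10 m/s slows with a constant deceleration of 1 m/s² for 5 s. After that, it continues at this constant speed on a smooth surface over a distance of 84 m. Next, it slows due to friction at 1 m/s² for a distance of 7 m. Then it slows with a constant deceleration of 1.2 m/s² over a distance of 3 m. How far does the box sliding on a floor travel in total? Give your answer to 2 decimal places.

131.50 m

Phase 1 (decelerating): v₀ = 10.0 m/s, a = -1 m/s².
v = v₀ + at = 10.0 + (-1)(5) = 5.00 m/s
Δx = v₀t + ½at² = 10.0·5 + 0.5·-1·5² = 37.5 m

Phase 2 (constant speed): v₀ = 5.00 m/s, a = 0 m/s².
Constant speed: t = d/v = 84/5.00 = 16.8 s

Phase 3 (decelerating): v₀ = 5.00 m/s, a = -1 m/s².
v² = v₀² + 2aΔx = 5.00² + 2·-1·7 = 11.0 → v = 3.32 m/s
t = (v − v₀)/a = (3.32 − 5.00)/-1 = 1.68 s

Phase 4 (decelerating): v₀ = 3.32 m/s, a = -1.2 m/s².
v² = v₀² + 2aΔx = 3.32² + 2·-1.2·3 = 3.80 → v = 1.95 m/s
t = (v − v₀)/a = (1.95 − 3.32)/-1.2 = 1.14 s
Total distance = 37.5 + 84.0 + 7.00 + 3.00 = 132 m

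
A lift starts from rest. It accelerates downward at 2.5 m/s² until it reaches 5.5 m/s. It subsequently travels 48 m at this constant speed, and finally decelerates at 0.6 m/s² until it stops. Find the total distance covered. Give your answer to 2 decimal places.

Phase 1 (accelerating): v₀ = 0 m/s, a = 2.5 m/s².
v = v₀ + at → t = (5.5 − 0) / 2.5 = 2.20 s
v² = v₀² + 2aΔx → Δx = (5.5² − 0²)/(2·2.5) = 6.05 m

Phase 2 (constant speed): v₀ = 5.50 m/s, a = 0 m/s².
Constant speed: t = d/v = 48/5.50 = 8.73 s

Phase 3 (decelerating): v₀ = 5.50 m/s, a = -0.6 m/s².
v = v₀ + at → t = (0 − 5.50) / -0.6 = 9.17 s
v² = v₀² + 2aΔx → Δx = (0² − 5.50²)/(2·-0.6) = 25.2 m
Total distance = 6.05 + 48.0 + 25.2 = 79.3 m

79.26 m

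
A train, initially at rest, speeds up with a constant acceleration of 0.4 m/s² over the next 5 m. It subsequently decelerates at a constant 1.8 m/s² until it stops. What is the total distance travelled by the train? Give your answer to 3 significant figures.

6.11 m

Phase 1 (accelerating): v₀ = 0 m/s, a = 0.4 m/s².
v² = v₀² + 2aΔx = 0² + 2·0.4·5 = 4.00 → v = 2.00 m/s
t = (v − v₀)/a = (2.00 − 0)/0.4 = 5.00 s

Phase 2 (decelerating): v₀ = 2.00 m/s, a = -1.8 m/s².
v = v₀ + at → t = (0 − 2.00) / -1.8 = 1.11 s
v² = v₀² + 2aΔx → Δx = (0² − 2.00²)/(2·-1.8) = 1.11 m
Total distance = 5.00 + 1.11 = 6.11 m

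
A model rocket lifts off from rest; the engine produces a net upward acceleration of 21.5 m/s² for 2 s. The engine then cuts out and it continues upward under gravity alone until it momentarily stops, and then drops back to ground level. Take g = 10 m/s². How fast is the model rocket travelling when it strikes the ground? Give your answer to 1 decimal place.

Phase 1 (powered ascent): v₀ = 0 m/s, a = 21.5 m/s².
v = v₀ + at = 0 + (21.5)(2) = 43.0 m/s
Δx = v₀t + ½at² = 0·2 + 0.5·21.5·2² = 43.0 m

Phase 2 (coasting upward): v₀ = 43.0 m/s, a = -10 m/s².
v = v₀ + at → t = (0 − 43.0) / -10 = 4.30 s
v² = v₀² + 2aΔx → Δx = (0² − 43.0²)/(2·-10) = 92.5 m

Phase 3 (free fall): v₀ = 0 m/s, a = -10 m/s².
Falls 135 m from rest: t = √(2·135/10) = 5.20 s; v = g·t = 52.0 m/s.
Impact speed = 52.0 m/s

52.0 m/s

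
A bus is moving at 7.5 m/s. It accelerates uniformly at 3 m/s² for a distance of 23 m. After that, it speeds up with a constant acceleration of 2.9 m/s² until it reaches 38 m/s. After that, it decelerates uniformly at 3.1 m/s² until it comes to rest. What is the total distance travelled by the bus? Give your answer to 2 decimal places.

471.38 m

Phase 1 (accelerating): v₀ = 7.50 m/s, a = 3 m/s².
v² = v₀² + 2aΔx = 7.50² + 2·3·23 = 194 → v = 13.9 m/s
t = (v − v₀)/a = (13.9 − 7.50)/3 = 2.15 s

Phase 2 (accelerating): v₀ = 13.9 m/s, a = 2.9 m/s².
v = v₀ + at → t = (38 − 13.9) / 2.9 = 8.30 s
v² = v₀² + 2aΔx → Δx = (38² − 13.9²)/(2·2.9) = 215 m

Phase 3 (decelerating): v₀ = 38.0 m/s, a = -3.1 m/s².
v = v₀ + at → t = (0 − 38.0) / -3.1 = 12.3 s
v² = v₀² + 2aΔx → Δx = (0² − 38.0²)/(2·-3.1) = 233 m
Total distance = 23.0 + 215 + 233 = 471 m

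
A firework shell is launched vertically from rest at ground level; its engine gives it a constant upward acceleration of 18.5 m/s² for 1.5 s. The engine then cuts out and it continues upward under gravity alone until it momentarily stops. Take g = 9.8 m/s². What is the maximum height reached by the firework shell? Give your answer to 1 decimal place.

60.1 m

Phase 1 (powered ascent): v₀ = 0 m/s, a = 18.5 m/s².
v = v₀ + at = 0 + (18.5)(1.5) = 27.8 m/s
Δx = v₀t + ½at² = 0·1.5 + 0.5·18.5·1.5² = 20.8 m

Phase 2 (coasting upward): v₀ = 27.8 m/s, a = -9.8 m/s².
v = v₀ + at → t = (0 − 27.8) / -9.8 = 2.83 s
v² = v₀² + 2aΔx → Δx = (0² − 27.8²)/(2·-9.8) = 39.3 m
Maximum height = 20.8 + 39.3 = 60.1 m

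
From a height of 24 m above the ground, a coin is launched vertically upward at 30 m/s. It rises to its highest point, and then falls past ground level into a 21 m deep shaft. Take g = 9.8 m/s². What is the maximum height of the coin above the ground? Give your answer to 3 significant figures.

69.9 m

Phase 1 (rising): v₀ = 30.0 m/s, a = -9.8 m/s².
v = v₀ + at → t = (0 − 30.0) / -9.8 = 3.06 s
v² = v₀² + 2aΔx → Δx = (0² − 30.0²)/(2·-9.8) = 45.9 m
Maximum height = 24 + 45.9 = 69.9 m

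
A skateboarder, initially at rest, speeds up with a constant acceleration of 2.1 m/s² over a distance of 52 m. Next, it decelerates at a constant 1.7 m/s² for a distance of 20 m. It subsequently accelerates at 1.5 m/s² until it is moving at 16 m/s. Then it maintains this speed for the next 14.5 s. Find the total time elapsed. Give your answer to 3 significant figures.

Phase 1 (accelerating): v₀ = 0 m/s, a = 2.1 m/s².
v² = v₀² + 2aΔx = 0² + 2·2.1·52 = 218 → v = 14.8 m/s
t = (v − v₀)/a = (14.8 − 0)/2.1 = 7.04 s

Phase 2 (decelerating): v₀ = 14.8 m/s, a = -1.7 m/s².
v² = v₀² + 2aΔx = 14.8² + 2·-1.7·20 = 150 → v = 12.3 m/s
t = (v − v₀)/a = (12.3 − 14.8)/-1.7 = 1.48 s

Phase 3 (accelerating): v₀ = 12.3 m/s, a = 1.5 m/s².
v = v₀ + at → t = (16 − 12.3) / 1.5 = 2.49 s
v² = v₀² + 2aΔx → Δx = (16² − 12.3²)/(2·1.5) = 35.2 m

Phase 4 (constant speed): v₀ = 16.0 m/s, a = 0 m/s².
v = v₀ + at = 16.0 + (0)(14.5) = 16.0 m/s
Δx = v₀t + ½at² = 16.0·14.5 + 0.5·0·14.5² = 232 m
Total time = 7.04 + 1.48 + 2.49 + 14.5 = 25.5 s

25.5 s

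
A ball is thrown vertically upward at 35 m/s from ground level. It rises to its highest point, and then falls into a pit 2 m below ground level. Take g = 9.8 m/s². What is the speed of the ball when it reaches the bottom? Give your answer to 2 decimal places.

Phase 1 (rising): v₀ = 35.0 m/s, a = -9.8 m/s².
v = v₀ + at → t = (0 − 35.0) / -9.8 = 3.57 s
v² = v₀² + 2aΔx → Δx = (0² − 35.0²)/(2·-9.8) = 62.5 m

Phase 2 (falling): v₀ = 0 m/s, a = -9.8 m/s².
Falls 64.5 m from rest: t = √(2·64.5/9.8) = 3.63 s; v = g·t = 35.6 m/s.
Final speed = 35.6 m/s

35.56 m/s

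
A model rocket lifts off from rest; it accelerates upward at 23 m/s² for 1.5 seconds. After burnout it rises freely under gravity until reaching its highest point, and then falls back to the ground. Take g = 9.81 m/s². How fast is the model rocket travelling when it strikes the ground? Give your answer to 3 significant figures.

Phase 1 (powered ascent): v₀ = 0 m/s, a = 23 m/s².
v = v₀ + at = 0 + (23)(1.5) = 34.5 m/s
Δx = v₀t + ½at² = 0·1.5 + 0.5·23·1.5² = 25.9 m

Phase 2 (coasting upward): v₀ = 34.5 m/s, a = -9.81 m/s².
v = v₀ + at → t = (0 − 34.5) / -9.81 = 3.52 s
v² = v₀² + 2aΔx → Δx = (0² − 34.5²)/(2·-9.81) = 60.7 m

Phase 3 (free fall): v₀ = 0 m/s, a = -9.81 m/s².
Falls 86.5 m from rest: t = √(2·86.5/9.81) = 4.20 s; v = g·t = 41.2 m/s.
Impact speed = 41.2 m/s

41.2 m/s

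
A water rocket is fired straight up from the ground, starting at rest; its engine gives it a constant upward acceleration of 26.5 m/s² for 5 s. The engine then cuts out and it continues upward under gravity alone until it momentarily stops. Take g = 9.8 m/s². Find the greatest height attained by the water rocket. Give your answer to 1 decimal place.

Phase 1 (powered ascent): v₀ = 0 m/s, a = 26.5 m/s².
v = v₀ + at = 0 + (26.5)(5) = 132 m/s
Δx = v₀t + ½at² = 0·5 + 0.5·26.5·5² = 331 m

Phase 2 (coasting upward): v₀ = 132 m/s, a = -9.8 m/s².
v = v₀ + at → t = (0 − 132) / -9.8 = 13.5 s
v² = v₀² + 2aΔx → Δx = (0² − 132²)/(2·-9.8) = 896 m
Maximum height = 331 + 896 = 1230 m

1227.0 m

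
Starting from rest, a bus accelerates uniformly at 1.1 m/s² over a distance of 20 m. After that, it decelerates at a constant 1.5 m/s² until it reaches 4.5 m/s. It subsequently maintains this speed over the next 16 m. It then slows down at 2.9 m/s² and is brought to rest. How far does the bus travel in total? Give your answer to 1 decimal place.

Phase 1 (accelerating): v₀ = 0 m/s, a = 1.1 m/s².
v² = v₀² + 2aΔx = 0² + 2·1.1·20 = 44.0 → v = 6.63 m/s
t = (v − v₀)/a = (6.63 − 0)/1.1 = 6.03 s

Phase 2 (decelerating): v₀ = 6.63 m/s, a = -1.5 m/s².
v = v₀ + at → t = (4.5 − 6.63) / -1.5 = 1.42 s
v² = v₀² + 2aΔx → Δx = (4.5² − 6.63²)/(2·-1.5) = 7.92 m

Phase 3 (constant speed): v₀ = 4.50 m/s, a = 0 m/s².
Constant speed: t = d/v = 16/4.50 = 3.56 s

Phase 4 (decelerating): v₀ = 4.50 m/s, a = -2.9 m/s².
v = v₀ + at → t = (0 − 4.50) / -2.9 = 1.55 s
v² = v₀² + 2aΔx → Δx = (0² − 4.50²)/(2·-2.9) = 3.49 m
Total distance = 20.0 + 7.92 + 16.0 + 3.49 = 47.4 m

47.4 m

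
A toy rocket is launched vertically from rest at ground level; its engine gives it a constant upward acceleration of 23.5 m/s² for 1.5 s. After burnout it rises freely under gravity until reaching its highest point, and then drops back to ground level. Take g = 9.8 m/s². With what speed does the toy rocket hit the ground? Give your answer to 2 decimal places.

Phase 1 (powered ascent): v₀ = 0 m/s, a = 23.5 m/s².
v = v₀ + at = 0 + (23.5)(1.5) = 35.2 m/s
Δx = v₀t + ½at² = 0·1.5 + 0.5·23.5·1.5² = 26.4 m

Phase 2 (coasting upward): v₀ = 35.2 m/s, a = -9.8 m/s².
v = v₀ + at → t = (0 − 35.2) / -9.8 = 3.60 s
v² = v₀² + 2aΔx → Δx = (0² − 35.2²)/(2·-9.8) = 63.4 m

Phase 3 (free fall): v₀ = 0 m/s, a = -9.8 m/s².
Falls 89.8 m from rest: t = √(2·89.8/9.8) = 4.28 s; v = g·t = 42.0 m/s.
Impact speed = 42.0 m/s

41.96 m/s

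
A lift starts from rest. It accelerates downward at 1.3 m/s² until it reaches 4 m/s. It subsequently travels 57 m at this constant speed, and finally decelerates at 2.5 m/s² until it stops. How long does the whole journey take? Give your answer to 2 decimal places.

Phase 1 (accelerating): v₀ = 0 m/s, a = 1.3 m/s².
v = v₀ + at → t = (4 − 0) / 1.3 = 3.08 s
v² = v₀² + 2aΔx → Δx = (4² − 0²)/(2·1.3) = 6.15 m

Phase 2 (constant speed): v₀ = 4.00 m/s, a = 0 m/s².
Constant speed: t = d/v = 57/4.00 = 14.2 s

Phase 3 (decelerating): v₀ = 4.00 m/s, a = -2.5 m/s².
v = v₀ + at → t = (0 − 4.00) / -2.5 = 1.60 s
v² = v₀² + 2aΔx → Δx = (0² − 4.00²)/(2·-2.5) = 3.20 m
Total time = 3.08 + 14.2 + 1.60 = 18.9 s

18.93 s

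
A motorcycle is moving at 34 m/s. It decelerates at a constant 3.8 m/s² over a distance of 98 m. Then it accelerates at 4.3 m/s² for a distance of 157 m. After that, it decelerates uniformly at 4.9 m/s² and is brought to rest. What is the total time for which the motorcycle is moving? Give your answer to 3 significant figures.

Phase 1 (decelerating): v₀ = 34.0 m/s, a = -3.8 m/s².
v² = v₀² + 2aΔx = 34.0² + 2·-3.8·98 = 411 → v = 20.3 m/s
t = (v − v₀)/a = (20.3 − 34.0)/-3.8 = 3.61 s

Phase 2 (accelerating): v₀ = 20.3 m/s, a = 4.3 m/s².
v² = v₀² + 2aΔx = 20.3² + 2·4.3·157 = 1760 → v = 42.0 m/s
t = (v − v₀)/a = (42.0 − 20.3)/4.3 = 5.04 s

Phase 3 (decelerating): v₀ = 42.0 m/s, a = -4.9 m/s².
v = v₀ + at → t = (0 − 42.0) / -4.9 = 8.57 s
v² = v₀² + 2aΔx → Δx = (0² − 42.0²)/(2·-4.9) = 180 m
Total time = 3.61 + 5.04 + 8.57 = 17.2 s

17.2 s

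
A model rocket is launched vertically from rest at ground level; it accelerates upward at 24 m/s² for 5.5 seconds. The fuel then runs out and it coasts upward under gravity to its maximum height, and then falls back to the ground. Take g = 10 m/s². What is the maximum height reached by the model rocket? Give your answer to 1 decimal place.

Phase 1 (powered ascent): v₀ = 0 m/s, a = 24 m/s².
v = v₀ + at = 0 + (24)(5.5) = 132 m/s
Δx = v₀t + ½at² = 0·5.5 + 0.5·24·5.5² = 363 m

Phase 2 (coasting upward): v₀ = 132 m/s, a = -10 m/s².
v = v₀ + at → t = (0 − 132) / -10 = 13.2 s
v² = v₀² + 2aΔx → Δx = (0² − 132²)/(2·-10) = 871 m
Maximum height = 363 + 871 = 1230 m

1234.2 m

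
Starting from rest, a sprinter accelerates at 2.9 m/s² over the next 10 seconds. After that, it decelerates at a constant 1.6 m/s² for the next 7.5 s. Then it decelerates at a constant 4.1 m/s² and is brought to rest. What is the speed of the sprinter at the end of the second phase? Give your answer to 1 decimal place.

17.0 m/s

Phase 1 (accelerating): v₀ = 0 m/s, a = 2.9 m/s².
v = v₀ + at = 0 + (2.9)(10) = 29.0 m/s
Δx = v₀t + ½at² = 0·10 + 0.5·2.9·10² = 145 m

Phase 2 (decelerating): v₀ = 29.0 m/s, a = -1.6 m/s².
v = v₀ + at = 29.0 + (-1.6)(7.5) = 17.0 m/s
Δx = v₀t + ½at² = 29.0·7.5 + 0.5·-1.6·7.5² = 172 m
Speed at end of phase 2 = 17.0 m/s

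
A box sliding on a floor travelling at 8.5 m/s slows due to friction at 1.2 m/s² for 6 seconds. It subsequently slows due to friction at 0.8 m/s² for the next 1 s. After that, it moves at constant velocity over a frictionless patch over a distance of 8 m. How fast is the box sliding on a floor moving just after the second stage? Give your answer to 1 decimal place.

0.5 m/s

Phase 1 (decelerating): v₀ = 8.50 m/s, a = -1.2 m/s².
v = v₀ + at = 8.50 + (-1.2)(6) = 1.30 m/s
Δx = v₀t + ½at² = 8.50·6 + 0.5·-1.2·6² = 29.4 m

Phase 2 (decelerating): v₀ = 1.30 m/s, a = -0.8 m/s².
v = v₀ + at = 1.30 + (-0.8)(1) = 0.500 m/s
Δx = v₀t + ½at² = 1.30·1 + 0.5·-0.8·1² = 0.900 m
Speed at end of phase 2 = 0.500 m/s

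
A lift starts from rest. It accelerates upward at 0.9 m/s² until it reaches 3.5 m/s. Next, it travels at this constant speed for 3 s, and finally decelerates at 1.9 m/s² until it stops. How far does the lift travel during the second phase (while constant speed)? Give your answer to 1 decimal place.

Phase 1 (accelerating): v₀ = 0 m/s, a = 0.9 m/s².
v = v₀ + at → t = (3.5 − 0) / 0.9 = 3.89 s
v² = v₀² + 2aΔx → Δx = (3.5² − 0²)/(2·0.9) = 6.81 m

Phase 2 (constant speed): v₀ = 3.50 m/s, a = 0 m/s².
v = v₀ + at = 3.50 + (0)(3) = 3.50 m/s
Δx = v₀t + ½at² = 3.50·3 + 0.5·0·3² = 10.5 m
Distance in phase 2 = 10.5 m

10.5 m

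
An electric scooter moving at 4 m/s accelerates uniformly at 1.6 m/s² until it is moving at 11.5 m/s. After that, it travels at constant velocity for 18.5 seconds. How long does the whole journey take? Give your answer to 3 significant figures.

Phase 1 (accelerating): v₀ = 4.00 m/s, a = 1.6 m/s².
v = v₀ + at → t = (11.5 − 4.00) / 1.6 = 4.69 s
v² = v₀² + 2aΔx → Δx = (11.5² − 4.00²)/(2·1.6) = 36.3 m

Phase 2 (constant speed): v₀ = 11.5 m/s, a = 0 m/s².
v = v₀ + at = 11.5 + (0)(18.5) = 11.5 m/s
Δx = v₀t + ½at² = 11.5·18.5 + 0.5·0·18.5² = 213 m
Total time = 4.69 + 18.5 = 23.2 s

23.2 s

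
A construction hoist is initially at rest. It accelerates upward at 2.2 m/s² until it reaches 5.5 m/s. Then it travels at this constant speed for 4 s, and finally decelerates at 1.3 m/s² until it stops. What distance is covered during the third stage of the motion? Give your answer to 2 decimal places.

11.63 m

Phase 1 (accelerating): v₀ = 0 m/s, a = 2.2 m/s².
v = v₀ + at → t = (5.5 − 0) / 2.2 = 2.50 s
v² = v₀² + 2aΔx → Δx = (5.5² − 0²)/(2·2.2) = 6.87 m

Phase 2 (constant speed): v₀ = 5.50 m/s, a = 0 m/s².
v = v₀ + at = 5.50 + (0)(4) = 5.50 m/s
Δx = v₀t + ½at² = 5.50·4 + 0.5·0·4² = 22.0 m

Phase 3 (decelerating): v₀ = 5.50 m/s, a = -1.3 m/s².
v = v₀ + at → t = (0 − 5.50) / -1.3 = 4.23 s
v² = v₀² + 2aΔx → Δx = (0² − 5.50²)/(2·-1.3) = 11.6 m
Distance in phase 3 = 11.6 m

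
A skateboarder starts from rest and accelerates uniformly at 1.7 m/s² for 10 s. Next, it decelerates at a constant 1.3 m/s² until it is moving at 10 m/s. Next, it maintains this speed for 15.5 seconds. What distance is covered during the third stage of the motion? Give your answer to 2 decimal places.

Phase 1 (accelerating): v₀ = 0 m/s, a = 1.7 m/s².
v = v₀ + at = 0 + (1.7)(10) = 17.0 m/s
Δx = v₀t + ½at² = 0·10 + 0.5·1.7·10² = 85.0 m

Phase 2 (decelerating): v₀ = 17.0 m/s, a = -1.3 m/s².
v = v₀ + at → t = (10 − 17.0) / -1.3 = 5.38 s
v² = v₀² + 2aΔx → Δx = (10² − 17.0²)/(2·-1.3) = 72.7 m

Phase 3 (constant speed): v₀ = 10.0 m/s, a = 0 m/s².
v = v₀ + at = 10.0 + (0)(15.5) = 10.0 m/s
Δx = v₀t + ½at² = 10.0·15.5 + 0.5·0·15.5² = 155 m
Distance in phase 3 = 155 m

155.00 m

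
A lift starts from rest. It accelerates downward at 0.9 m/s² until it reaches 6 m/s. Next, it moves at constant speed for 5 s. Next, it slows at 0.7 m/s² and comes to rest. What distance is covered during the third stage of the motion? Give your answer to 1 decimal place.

Phase 1 (accelerating): v₀ = 0 m/s, a = 0.9 m/s².
v = v₀ + at → t = (6 − 0) / 0.9 = 6.67 s
v² = v₀² + 2aΔx → Δx = (6² − 0²)/(2·0.9) = 20.0 m

Phase 2 (constant speed): v₀ = 6.00 m/s, a = 0 m/s².
v = v₀ + at = 6.00 + (0)(5) = 6.00 m/s
Δx = v₀t + ½at² = 6.00·5 + 0.5·0·5² = 30.0 m

Phase 3 (decelerating): v₀ = 6.00 m/s, a = -0.7 m/s².
v = v₀ + at → t = (0 − 6.00) / -0.7 = 8.57 s
v² = v₀² + 2aΔx → Δx = (0² − 6.00²)/(2·-0.7) = 25.7 m
Distance in phase 3 = 25.7 m

25.7 m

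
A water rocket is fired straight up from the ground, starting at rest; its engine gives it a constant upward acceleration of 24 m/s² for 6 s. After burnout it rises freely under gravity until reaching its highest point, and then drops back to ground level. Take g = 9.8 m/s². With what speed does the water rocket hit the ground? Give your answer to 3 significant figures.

171 m/s

Phase 1 (powered ascent): v₀ = 0 m/s, a = 24 m/s².
v = v₀ + at = 0 + (24)(6) = 144 m/s
Δx = v₀t + ½at² = 0·6 + 0.5·24·6² = 432 m

Phase 2 (coasting upward): v₀ = 144 m/s, a = -9.8 m/s².
v = v₀ + at → t = (0 − 144) / -9.8 = 14.7 s
v² = v₀² + 2aΔx → Δx = (0² − 144²)/(2·-9.8) = 1060 m

Phase 3 (free fall): v₀ = 0 m/s, a = -9.8 m/s².
Falls 1490 m from rest: t = √(2·1490/9.8) = 17.4 s; v = g·t = 171 m/s.
Impact speed = 171 m/s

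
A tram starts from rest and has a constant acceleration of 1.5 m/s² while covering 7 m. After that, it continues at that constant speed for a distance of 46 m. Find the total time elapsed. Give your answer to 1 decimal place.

Phase 1 (accelerating): v₀ = 0 m/s, a = 1.5 m/s².
v² = v₀² + 2aΔx = 0² + 2·1.5·7 = 21.0 → v = 4.58 m/s
t = (v − v₀)/a = (4.58 − 0)/1.5 = 3.06 s

Phase 2 (constant speed): v₀ = 4.58 m/s, a = 0 m/s².
Constant speed: t = d/v = 46/4.58 = 10.0 s
Total time = 3.06 + 10.0 = 13.1 s

13.1 s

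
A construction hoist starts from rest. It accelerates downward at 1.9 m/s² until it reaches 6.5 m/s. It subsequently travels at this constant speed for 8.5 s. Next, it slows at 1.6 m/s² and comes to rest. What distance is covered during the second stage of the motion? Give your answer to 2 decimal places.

Phase 1 (accelerating): v₀ = 0 m/s, a = 1.9 m/s².
v = v₀ + at → t = (6.5 − 0) / 1.9 = 3.42 s
v² = v₀² + 2aΔx → Δx = (6.5² − 0²)/(2·1.9) = 11.1 m

Phase 2 (constant speed): v₀ = 6.50 m/s, a = 0 m/s².
v = v₀ + at = 6.50 + (0)(8.5) = 6.50 m/s
Δx = v₀t + ½at² = 6.50·8.5 + 0.5·0·8.5² = 55.2 m
Distance in phase 2 = 55.2 m

55.25 m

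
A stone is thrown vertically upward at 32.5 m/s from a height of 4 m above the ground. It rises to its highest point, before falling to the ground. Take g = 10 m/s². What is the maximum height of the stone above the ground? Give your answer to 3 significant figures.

56.8 m

Phase 1 (rising): v₀ = 32.5 m/s, a = -10 m/s².
v = v₀ + at → t = (0 − 32.5) / -10 = 3.25 s
v² = v₀² + 2aΔx → Δx = (0² − 32.5²)/(2·-10) = 52.8 m
Maximum height = 4 + 52.8 = 56.8 m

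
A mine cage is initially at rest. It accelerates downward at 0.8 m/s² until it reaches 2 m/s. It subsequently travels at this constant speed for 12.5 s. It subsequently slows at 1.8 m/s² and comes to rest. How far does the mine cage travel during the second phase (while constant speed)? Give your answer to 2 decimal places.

Phase 1 (accelerating): v₀ = 0 m/s, a = 0.8 m/s².
v = v₀ + at → t = (2 − 0) / 0.8 = 2.50 s
v² = v₀² + 2aΔx → Δx = (2² − 0²)/(2·0.8) = 2.50 m

Phase 2 (constant speed): v₀ = 2.00 m/s, a = 0 m/s².
v = v₀ + at = 2.00 + (0)(12.5) = 2.00 m/s
Δx = v₀t + ½at² = 2.00·12.5 + 0.5·0·12.5² = 25.0 m
Distance in phase 2 = 25.0 m

25.00 m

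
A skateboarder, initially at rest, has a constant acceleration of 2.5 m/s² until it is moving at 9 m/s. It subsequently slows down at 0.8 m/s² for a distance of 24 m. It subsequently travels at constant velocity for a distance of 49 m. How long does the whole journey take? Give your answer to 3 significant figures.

14.2 s

Phase 1 (accelerating): v₀ = 0 m/s, a = 2.5 m/s².
v = v₀ + at → t = (9 − 0) / 2.5 = 3.60 s
v² = v₀² + 2aΔx → Δx = (9² − 0²)/(2·2.5) = 16.2 m

Phase 2 (decelerating): v₀ = 9.00 m/s, a = -0.8 m/s².
v² = v₀² + 2aΔx = 9.00² + 2·-0.8·24 = 42.6 → v = 6.53 m/s
t = (v − v₀)/a = (6.53 − 9.00)/-0.8 = 3.09 s

Phase 3 (constant speed): v₀ = 6.53 m/s, a = 0 m/s².
Constant speed: t = d/v = 49/6.53 = 7.51 s
Total time = 3.60 + 3.09 + 7.51 = 14.2 s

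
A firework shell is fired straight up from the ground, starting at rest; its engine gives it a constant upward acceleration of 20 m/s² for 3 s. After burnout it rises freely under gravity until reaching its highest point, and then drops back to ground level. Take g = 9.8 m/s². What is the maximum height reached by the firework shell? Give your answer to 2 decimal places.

273.67 m

Phase 1 (powered ascent): v₀ = 0 m/s, a = 20 m/s².
v = v₀ + at = 0 + (20)(3) = 60.0 m/s
Δx = v₀t + ½at² = 0·3 + 0.5·20·3² = 90.0 m

Phase 2 (coasting upward): v₀ = 60.0 m/s, a = -9.8 m/s².
v = v₀ + at → t = (0 − 60.0) / -9.8 = 6.12 s
v² = v₀² + 2aΔx → Δx = (0² − 60.0²)/(2·-9.8) = 184 m
Maximum height = 90.0 + 184 = 274 m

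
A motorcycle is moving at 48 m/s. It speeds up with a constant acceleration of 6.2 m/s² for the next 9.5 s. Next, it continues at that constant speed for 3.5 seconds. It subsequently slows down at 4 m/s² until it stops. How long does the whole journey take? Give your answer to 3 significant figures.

Phase 1 (accelerating): v₀ = 48.0 m/s, a = 6.2 m/s².
v = v₀ + at = 48.0 + (6.2)(9.5) = 107 m/s
Δx = v₀t + ½at² = 48.0·9.5 + 0.5·6.2·9.5² = 736 m

Phase 2 (constant speed): v₀ = 107 m/s, a = 0 m/s².
v = v₀ + at = 107 + (0)(3.5) = 107 m/s
Δx = v₀t + ½at² = 107·3.5 + 0.5·0·3.5² = 374 m

Phase 3 (decelerating): v₀ = 107 m/s, a = -4 m/s².
v = v₀ + at → t = (0 − 107) / -4 = 26.7 s
v² = v₀² + 2aΔx → Δx = (0² − 107²)/(2·-4) = 1430 m
Total time = 9.50 + 3.50 + 26.7 = 39.7 s

39.7 s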